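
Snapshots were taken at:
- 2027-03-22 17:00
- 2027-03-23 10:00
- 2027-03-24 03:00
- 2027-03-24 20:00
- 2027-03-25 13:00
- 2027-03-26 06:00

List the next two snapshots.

2027-03-26 23:00, 2027-03-27 16:00

The interval is a steady 17 hours (17, 17, 17, 17, 17).
2027-03-26 06:00 + 17 h = 2027-03-26 23:00.
2027-03-26 23:00 + 17 h = 2027-03-27 16:00.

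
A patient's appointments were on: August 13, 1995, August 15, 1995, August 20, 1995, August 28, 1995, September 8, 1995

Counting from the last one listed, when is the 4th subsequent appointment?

November 21, 1995

Gaps: 2, 5, 8, 11 days — each gap is 3 larger than the previous one.
Next gap: 14 days. September 8, 1995 + 14 days = September 22, 1995.
Next gap: 17 days. September 22, 1995 + 17 days = October 9, 1995.
Next gap: 20 days. October 9, 1995 + 20 days = October 29, 1995.
Next gap: 23 days. October 29, 1995 + 23 days = November 21, 1995.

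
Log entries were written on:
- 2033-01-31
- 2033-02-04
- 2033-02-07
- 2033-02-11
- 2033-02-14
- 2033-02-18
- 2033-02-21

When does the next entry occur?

2033-02-25

Gaps: 4, 3, 4, 3, 4, 3 days — not constant, but cyclic with period 2.
The events fall on every Monday and Friday.
The following Friday is 2033-02-25.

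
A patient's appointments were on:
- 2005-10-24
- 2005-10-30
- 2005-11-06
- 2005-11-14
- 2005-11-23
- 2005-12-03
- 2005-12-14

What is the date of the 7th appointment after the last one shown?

2006-03-29

Intervals are 6, 7, 8, 9, 10, 11 days — an arithmetic progression with common difference 1.
Next gap: 12 days. 2005-12-14 + 12 days = 2005-12-26.
Next gap: 13 days. 2005-12-26 + 13 days = 2006-01-08.
Next gap: 14 days. 2006-01-08 + 14 days = 2006-01-22.
Next gap: 15 days. 2006-01-22 + 15 days = 2006-02-06.
Next gap: 16 days. 2006-02-06 + 16 days = 2006-02-22.
Next gap: 17 days. 2006-02-22 + 17 days = 2006-03-11.
Next gap: 18 days. 2006-03-11 + 18 days = 2006-03-29.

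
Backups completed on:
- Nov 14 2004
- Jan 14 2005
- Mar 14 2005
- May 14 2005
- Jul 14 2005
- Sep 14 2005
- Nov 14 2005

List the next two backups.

Jan 14 2006, Mar 14 2006

Each date is the 14th; the gaps (61, 59, 61, 61, 62, 61) track the month lengths.
The rule is the 14th of every 2 months.
January 2006: Jan 14 2006.
Next: March 2006 → Mar 14 2006.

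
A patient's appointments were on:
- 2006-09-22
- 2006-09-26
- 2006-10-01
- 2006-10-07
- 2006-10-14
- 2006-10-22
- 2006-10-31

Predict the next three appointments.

2006-11-10, 2006-11-21, 2006-12-03

The spacing grows by 1 each time: 4, 5, 6, 7, 8, 9 days.
Next gap: 10 days. 2006-10-31 + 10 days = 2006-11-10.
Next gap: 11 days. 2006-11-10 + 11 days = 2006-11-21.
Next gap: 12 days. 2006-11-21 + 12 days = 2006-12-03.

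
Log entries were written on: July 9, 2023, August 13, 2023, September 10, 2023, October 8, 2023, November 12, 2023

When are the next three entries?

These are Sundays at 28- or 35-day spacing (35, 28, 28, 35).
The pattern: 2nd Sunday of the month.
December 2023 — 2nd Sunday is December 10, 2023.
January 2024 — 2nd Sunday is January 14, 2024.
February 2024 — 2nd Sunday is February 11, 2024.

December 10, 2023; January 14, 2024; February 11, 2024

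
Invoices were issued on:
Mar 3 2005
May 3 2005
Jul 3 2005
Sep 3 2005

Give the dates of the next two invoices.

Nov 3 2005, Jan 3 2006

Each date is the 3rd; the gaps (61, 61, 62) track the month lengths.
The rule is the 3rd of every 2 months.
Next: November 2005 → Nov 3 2005.
January 2006: Jan 3 2006.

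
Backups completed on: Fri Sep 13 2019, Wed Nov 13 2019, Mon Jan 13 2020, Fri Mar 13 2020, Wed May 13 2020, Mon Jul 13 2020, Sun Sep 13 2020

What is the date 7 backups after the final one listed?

The day-of-month is always 13 (61, 61, 60, 61, 61, 62 days between events).
So this recurs on the 13th of every 2 months.
November 2020: Fri Nov 13 2020.
Next: January 2021 → Wed Jan 13 2021.
Next: March 2021 → Sat Mar 13 2021.
Next: May 2021 → Thu May 13 2021.
Next: July 2021 → Tue Jul 13 2021.
Next: September 2021 → Mon Sep 13 2021.
November 2021: Sat Nov 13 2021.

Sat Nov 13 2021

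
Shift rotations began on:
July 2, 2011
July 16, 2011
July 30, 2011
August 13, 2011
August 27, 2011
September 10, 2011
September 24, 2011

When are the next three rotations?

The spacing is 14, 14, 14, 14, 14, 14 days — always 14 days.
September 24, 2011 + 14 days = October 8, 2011.
October 8, 2011 + 14 days = October 22, 2011.
October 22, 2011 + 14 days = November 5, 2011.

October 8, 2011; October 22, 2011; November 5, 2011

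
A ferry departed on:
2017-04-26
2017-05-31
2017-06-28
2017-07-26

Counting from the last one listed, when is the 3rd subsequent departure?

2017-10-25

These are Wednesdays with 35, 28, 28-day gaps.
Each is the final Wednesday of its month — 2017-05-31 is past the 28th, so '4th Wednesday' doesn't fit.
August 2017 ends with Wednesday 2017-08-30.
September 2017 ends with Wednesday 2017-09-27.
Last Wednesday of October 2017: 2017-10-25.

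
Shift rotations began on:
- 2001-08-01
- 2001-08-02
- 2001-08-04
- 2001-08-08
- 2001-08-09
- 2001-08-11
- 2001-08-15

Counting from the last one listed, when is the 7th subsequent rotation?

The gap pattern 1, 2, 4, 1, 2, 4 repeats every 3 events.
These are the Wednesdays, Thursdays and Saturdays of each week.
Next Thursday: 2001-08-16.
Next Saturday: 2001-08-18.
The following Wednesday is 2001-08-22.
The following Thursday is 2001-08-23.
The following Saturday is 2001-08-25.
The following Wednesday is 2001-08-29.
The following Thursday is 2001-08-30.

2001-08-30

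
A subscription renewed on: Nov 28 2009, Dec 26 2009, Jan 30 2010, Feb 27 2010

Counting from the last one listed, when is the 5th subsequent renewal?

Jul 31 2010

Every date is a Saturday; gaps 28, 35, 28 days.
Each is the last Saturday of its month (at least one falls on the 29th or later, ruling out '4th Saturday').
Last Saturday of March 2010: Mar 27 2010.
Last Saturday of April 2010: Apr 24 2010.
May 2010 ends with Saturday May 29 2010.
June 2010 ends with Saturday Jun 26 2010.
July 2010 ends with Saturday Jul 31 2010.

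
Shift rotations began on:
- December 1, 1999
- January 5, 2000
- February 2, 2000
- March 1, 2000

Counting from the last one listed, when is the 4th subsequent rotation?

July 5, 2000

These are Wednesdays at 28- or 35-day spacing (35, 28, 28).
The pattern: 1st Wednesday of the month.
1st Wednesday of April 2000: April 5, 2000.
May 2000 — 1st Wednesday is May 3, 2000.
1st Wednesday of June 2000: June 7, 2000.
July 2000 — 1st Wednesday is July 5, 2000.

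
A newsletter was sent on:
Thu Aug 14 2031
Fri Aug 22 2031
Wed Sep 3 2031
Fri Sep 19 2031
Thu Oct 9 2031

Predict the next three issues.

Intervals are 8, 12, 16, 20 days — an arithmetic progression with common difference 4.
Next gap: 24 days. Thu Oct 9 2031 + 24 days = Sun Nov 2 2031.
Next gap: 28 days. Sun Nov 2 2031 + 28 days = Sun Nov 30 2031.
Next gap: 32 days. Sun Nov 30 2031 + 32 days = Thu Jan 1 2032.

Sun Nov 2 2031, Sun Nov 30 2031, Thu Jan 1 2032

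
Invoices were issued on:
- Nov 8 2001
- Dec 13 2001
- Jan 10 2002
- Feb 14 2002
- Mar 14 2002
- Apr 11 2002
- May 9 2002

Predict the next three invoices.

Jun 13 2002, Jul 11 2002, Aug 8 2002

Gaps: 35, 28, 35, 28, 28, 28 days — a mix of 28 and 35. Every date is a Thursday.
Each is the 2nd Thursday of its month.
June 2002 — 2nd Thursday is Jun 13 2002.
2nd Thursday of July 2002: Jul 11 2002.
2nd Thursday of August 2002: Aug 8 2002.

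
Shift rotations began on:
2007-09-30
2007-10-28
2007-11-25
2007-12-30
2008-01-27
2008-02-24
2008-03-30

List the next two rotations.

2008-04-27, 2008-05-25

Every date is a Sunday; gaps 28, 28, 35, 28, 28, 35 days.
Each is the last Sunday of its month (at least one falls on the 29th or later, ruling out '4th Sunday').
April 2008 ends with Sunday 2008-04-27.
May 2008 ends with Sunday 2008-05-25.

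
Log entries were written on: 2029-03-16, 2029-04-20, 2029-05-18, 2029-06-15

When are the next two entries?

2029-07-20, 2029-08-17

Gaps: 35, 28, 28 days — a mix of 28 and 35. Every date is a Friday.
Each is the 3rd Friday of its month.
July 2029 — 3rd Friday is 2029-07-20.
3rd Friday of August 2029: 2029-08-17.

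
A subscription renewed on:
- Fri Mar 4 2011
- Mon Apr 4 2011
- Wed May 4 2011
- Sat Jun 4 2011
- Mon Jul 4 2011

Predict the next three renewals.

Gaps: 31, 30, 31, 30 days — not constant. Every event is on the 4th of the month.
Pattern: the 4th of each month.
Next: August 2011 → Thu Aug 4 2011.
September 2011: Sun Sep 4 2011.
October 2011: Tue Oct 4 2011.

Thu Aug 4 2011, Sun Sep 4 2011, Tue Oct 4 2011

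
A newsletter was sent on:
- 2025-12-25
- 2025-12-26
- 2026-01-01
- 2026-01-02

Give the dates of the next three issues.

2026-01-08, 2026-01-09, 2026-01-15

The gap pattern 1, 6, 1 repeats every 2 events.
These are the Thursdays and Fridays of each week.
Next Thursday: 2026-01-08.
Next Friday: 2026-01-09.
Next Thursday: 2026-01-15.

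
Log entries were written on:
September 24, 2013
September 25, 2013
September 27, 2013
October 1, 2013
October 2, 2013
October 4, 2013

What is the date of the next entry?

Gaps: 1, 2, 4, 1, 2 days — not constant, but cyclic with period 3.
The events fall on every Tuesday, Wednesday and Friday.
The following Tuesday is October 8, 2013.

October 8, 2013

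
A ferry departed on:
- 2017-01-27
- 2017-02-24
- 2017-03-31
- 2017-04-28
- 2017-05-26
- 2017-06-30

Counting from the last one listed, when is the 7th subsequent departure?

2018-01-26

These are Fridays with 28, 35, 28, 28, 35-day gaps.
Each is the final Friday of its month — 2017-03-31 is past the 28th, so '4th Friday' doesn't fit.
July 2017 ends with Friday 2017-07-28.
August 2017 ends with Friday 2017-08-25.
September 2017 ends with Friday 2017-09-29.
Last Friday of October 2017: 2017-10-27.
Last Friday of November 2017: 2017-11-24.
Last Friday of December 2017: 2017-12-29.
January 2018 ends with Friday 2018-01-26.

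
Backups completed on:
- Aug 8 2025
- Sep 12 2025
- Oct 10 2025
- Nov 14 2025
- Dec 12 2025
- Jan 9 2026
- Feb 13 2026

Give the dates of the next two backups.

Mar 13 2026, Apr 10 2026

Gaps: 35, 28, 35, 28, 28, 35 days — a mix of 28 and 35. Every date is a Friday.
Each is the 2nd Friday of its month.
2nd Friday of March 2026: Mar 13 2026.
2nd Friday of April 2026: Apr 10 2026.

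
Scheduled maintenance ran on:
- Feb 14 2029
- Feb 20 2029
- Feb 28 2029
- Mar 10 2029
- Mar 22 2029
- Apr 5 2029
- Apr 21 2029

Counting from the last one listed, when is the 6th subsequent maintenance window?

Sep 6 2029

The spacing grows by 2 each time: 6, 8, 10, 12, 14, 16 days.
Next gap: 18 days. Apr 21 2029 + 18 days = May 9 2029.
Next gap: 20 days. May 9 2029 + 20 days = May 29 2029.
Next gap: 22 days. May 29 2029 + 22 days = Jun 20 2029.
Next gap: 24 days. Jun 20 2029 + 24 days = Jul 14 2029.
Next gap: 26 days. Jul 14 2029 + 26 days = Aug 9 2029.
Next gap: 28 days. Aug 9 2029 + 28 days = Sep 6 2029.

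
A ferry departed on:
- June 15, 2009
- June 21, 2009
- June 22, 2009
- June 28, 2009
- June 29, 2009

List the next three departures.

July 5, 2009; July 6, 2009; July 12, 2009

The gap pattern 6, 1, 6, 1 repeats every 2 events.
These are the Mondays and Sundays of each week.
The following Sunday is July 5, 2009.
The following Monday is July 6, 2009.
The following Sunday is July 12, 2009.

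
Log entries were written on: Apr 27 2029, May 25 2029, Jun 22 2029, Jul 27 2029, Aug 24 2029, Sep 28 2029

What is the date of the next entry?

All dates are Fridays, 28, 28, 35, 28, 35 days apart.
Specifically, the 4th Friday of each month.
October 2029 — 4th Friday is Oct 26 2029.

Oct 26 2029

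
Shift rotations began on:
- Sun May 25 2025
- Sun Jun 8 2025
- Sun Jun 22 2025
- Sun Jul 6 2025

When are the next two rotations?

Gaps between consecutive events: 14, 14, 14 days — a constant 14-day interval.
Sun Jul 6 2025 + 14 days = Sun Jul 20 2025.
Sun Jul 20 2025 + 14 days = Sun Aug 3 2025.

Sun Jul 20 2025, Sun Aug 3 2025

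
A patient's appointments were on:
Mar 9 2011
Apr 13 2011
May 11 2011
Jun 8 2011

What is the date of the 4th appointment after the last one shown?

Oct 12 2011

These are Wednesdays at 28- or 35-day spacing (35, 28, 28).
The pattern: 2nd Wednesday of the month.
2nd Wednesday of July 2011: Jul 13 2011.
2nd Wednesday of August 2011: Aug 10 2011.
September 2011 — 2nd Wednesday is Sep 14 2011.
2nd Wednesday of October 2011: Oct 12 2011.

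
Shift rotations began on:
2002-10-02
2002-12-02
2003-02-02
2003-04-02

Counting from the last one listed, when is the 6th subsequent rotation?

2004-04-02

Gaps: 61, 62, 59 days — not constant. Every event is on the 2nd of the month.
Pattern: the 2nd of every 2 months.
Next: June 2003 → 2003-06-02.
August 2003: 2003-08-02.
Next: October 2003 → 2003-10-02.
December 2003: 2003-12-02.
Next: February 2004 → 2004-02-02.
Next: April 2004 → 2004-04-02.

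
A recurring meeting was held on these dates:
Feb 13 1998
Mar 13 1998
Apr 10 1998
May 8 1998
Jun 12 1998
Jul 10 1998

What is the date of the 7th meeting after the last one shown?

Feb 12 1999

All dates are Fridays, 28, 28, 28, 35, 28 days apart.
Specifically, the 2nd Friday of each month.
2nd Friday of August 1998: Aug 14 1998.
September 1998 — 2nd Friday is Sep 11 1998.
2nd Friday of October 1998: Oct 9 1998.
2nd Friday of November 1998: Nov 13 1998.
December 1998 — 2nd Friday is Dec 11 1998.
2nd Friday of January 1999: Jan 8 1999.
2nd Friday of February 1999: Feb 12 1999.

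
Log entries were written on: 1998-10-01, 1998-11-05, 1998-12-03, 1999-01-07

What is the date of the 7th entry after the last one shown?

All dates are Thursdays, 35, 28, 35 days apart.
Specifically, the 1st Thursday of each month.
1st Thursday of February 1999: 1999-02-04.
March 1999 — 1st Thursday is 1999-03-04.
1st Thursday of April 1999: 1999-04-01.
1st Thursday of May 1999: 1999-05-06.
June 1999 — 1st Thursday is 1999-06-03.
1st Thursday of July 1999: 1999-07-01.
1st Thursday of August 1999: 1999-08-05.

1999-08-05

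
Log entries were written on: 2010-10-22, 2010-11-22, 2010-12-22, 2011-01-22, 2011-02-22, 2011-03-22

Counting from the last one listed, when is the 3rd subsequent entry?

2011-06-22

Gaps: 31, 30, 31, 31, 28 days — not constant. Every event is on the 22nd of the month.
Pattern: the 22nd of each month.
April 2011: 2011-04-22.
Next: May 2011 → 2011-05-22.
Next: June 2011 → 2011-06-22.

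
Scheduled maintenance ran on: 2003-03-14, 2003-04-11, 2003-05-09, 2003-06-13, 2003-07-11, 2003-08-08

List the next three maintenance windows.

2003-09-12, 2003-10-10, 2003-11-14

Gaps: 28, 28, 35, 28, 28 days — a mix of 28 and 35. Every date is a Friday.
Each is the 2nd Friday of its month.
September 2003 — 2nd Friday is 2003-09-12.
2nd Friday of October 2003: 2003-10-10.
2nd Friday of November 2003: 2003-11-14.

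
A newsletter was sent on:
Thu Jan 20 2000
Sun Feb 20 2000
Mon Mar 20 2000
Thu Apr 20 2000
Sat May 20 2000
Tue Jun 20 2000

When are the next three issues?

Thu Jul 20 2000, Sun Aug 20 2000, Wed Sep 20 2000

Gaps: 31, 29, 31, 30, 31 days — not constant. Every event is on the 20th of the month.
Pattern: the 20th of each month.
Next: July 2000 → Thu Jul 20 2000.
Next: August 2000 → Sun Aug 20 2000.
Next: September 2000 → Wed Sep 20 2000.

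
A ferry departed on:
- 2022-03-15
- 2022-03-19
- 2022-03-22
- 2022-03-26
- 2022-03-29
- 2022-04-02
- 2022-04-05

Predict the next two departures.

2022-04-09, 2022-04-12

Every event lands on a Tuesday or Saturday (gaps cycle 4, 3, 4, 3, 4, 3).
So the schedule is: every Tuesday and Saturday.
Next Saturday: 2022-04-09.
The following Tuesday is 2022-04-12.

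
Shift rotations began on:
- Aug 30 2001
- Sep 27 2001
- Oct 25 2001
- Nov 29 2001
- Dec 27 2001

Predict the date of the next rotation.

All Thursdays; the gaps (28, 28, 35, 28) vary with month length.
This is the last Thursday of each month.
January 2002 ends with Thursday Jan 31 2002.

Jan 31 2002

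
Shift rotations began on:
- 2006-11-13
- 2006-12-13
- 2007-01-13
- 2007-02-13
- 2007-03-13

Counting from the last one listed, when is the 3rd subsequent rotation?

Each date is the 13th; the gaps (30, 31, 31, 28) track the month lengths.
The rule is the 13th of each month.
April 2007: 2007-04-13.
Next: May 2007 → 2007-05-13.
Next: June 2007 → 2007-06-13.

2007-06-13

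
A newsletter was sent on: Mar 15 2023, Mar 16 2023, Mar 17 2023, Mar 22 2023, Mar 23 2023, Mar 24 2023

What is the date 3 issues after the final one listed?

Every event lands on a Wednesday or Thursday or Friday (gaps cycle 1, 1, 5, 1, 1).
So the schedule is: every Wednesday, Thursday and Friday.
The following Wednesday is Mar 29 2023.
Next Thursday: Mar 30 2023.
Next Friday: Mar 31 2023.

Mar 31 2023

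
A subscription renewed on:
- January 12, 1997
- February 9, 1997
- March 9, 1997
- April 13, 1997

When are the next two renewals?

May 11, 1997; June 8, 1997

All dates are Sundays, 28, 28, 35 days apart.
Specifically, the 2nd Sunday of each month.
May 1997 — 2nd Sunday is May 11, 1997.
2nd Sunday of June 1997: June 8, 1997.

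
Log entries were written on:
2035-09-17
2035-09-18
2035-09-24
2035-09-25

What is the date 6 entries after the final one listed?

2035-10-16

Gaps: 1, 6, 1 days — not constant, but cyclic with period 2.
The events fall on every Monday and Tuesday.
The following Monday is 2035-10-01.
The following Tuesday is 2035-10-02.
Next Monday: 2035-10-08.
The following Tuesday is 2035-10-09.
The following Monday is 2035-10-15.
Next Tuesday: 2035-10-16.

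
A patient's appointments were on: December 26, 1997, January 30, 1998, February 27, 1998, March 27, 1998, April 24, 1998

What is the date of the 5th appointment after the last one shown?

These are Fridays with 35, 28, 28, 28-day gaps.
Each is the final Friday of its month — January 30, 1998 is past the 28th, so '4th Friday' doesn't fit.
May 1998 ends with Friday May 29, 1998.
June 1998 ends with Friday June 26, 1998.
July 1998 ends with Friday July 31, 1998.
August 1998 ends with Friday August 28, 1998.
Last Friday of September 1998: September 25, 1998.

September 25, 1998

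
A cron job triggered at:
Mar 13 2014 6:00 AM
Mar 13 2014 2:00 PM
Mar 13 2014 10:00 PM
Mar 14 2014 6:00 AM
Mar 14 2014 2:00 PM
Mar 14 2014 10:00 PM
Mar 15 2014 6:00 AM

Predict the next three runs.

The interval is a steady 8 hours (8, 8, 8, 8, 8, 8).
Mar 15 2014 6:00 AM + 8 h = Mar 15 2014 2:00 PM.
Mar 15 2014 2:00 PM + 8 h = Mar 15 2014 10:00 PM.
Mar 15 2014 10:00 PM + 8 h = Mar 16 2014 6:00 AM.

Mar 15 2014 2:00 PM, Mar 15 2014 10:00 PM, Mar 16 2014 6:00 AM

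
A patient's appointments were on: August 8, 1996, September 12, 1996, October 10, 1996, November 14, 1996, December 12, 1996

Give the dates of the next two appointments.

These are Thursdays at 28- or 35-day spacing (35, 28, 35, 28).
The pattern: 2nd Thursday of the month.
2nd Thursday of January 1997: January 9, 1997.
February 1997 — 2nd Thursday is February 13, 1997.

January 9, 1997; February 13, 1997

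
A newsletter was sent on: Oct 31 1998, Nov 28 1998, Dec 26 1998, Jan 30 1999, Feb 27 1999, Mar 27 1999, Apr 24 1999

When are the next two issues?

May 29 1999, Jun 26 1999

These are Saturdays with 28, 28, 35, 28, 28, 28-day gaps.
Each is the final Saturday of its month — Oct 31 1998 is past the 28th, so '4th Saturday' doesn't fit.
Last Saturday of May 1999: May 29 1999.
June 1999 ends with Saturday Jun 26 1999.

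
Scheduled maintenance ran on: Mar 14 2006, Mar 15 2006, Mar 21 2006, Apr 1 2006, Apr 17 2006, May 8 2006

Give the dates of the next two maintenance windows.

Jun 3 2006, Jul 4 2006

Intervals are 1, 6, 11, 16, 21 days — an arithmetic progression with common difference 5.
Next gap: 26 days. May 8 2006 + 26 days = Jun 3 2006.
Next gap: 31 days. Jun 3 2006 + 31 days = Jul 4 2006.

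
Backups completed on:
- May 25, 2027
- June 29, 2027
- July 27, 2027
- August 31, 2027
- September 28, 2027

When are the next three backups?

Every date is a Tuesday; gaps 35, 28, 35, 28 days.
Each is the last Tuesday of its month (at least one falls on the 29th or later, ruling out '4th Tuesday').
October 2027 ends with Tuesday October 26, 2027.
Last Tuesday of November 2027: November 30, 2027.
Last Tuesday of December 2027: December 28, 2027.

October 26, 2027; November 30, 2027; December 28, 2027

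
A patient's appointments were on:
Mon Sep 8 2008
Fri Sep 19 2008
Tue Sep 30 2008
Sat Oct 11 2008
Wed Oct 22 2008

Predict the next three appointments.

Gaps between consecutive events: 11, 11, 11, 11 days — a constant 11-day interval.
Wed Oct 22 2008 + 11 days = Sun Nov 2 2008.
Sun Nov 2 2008 + 11 days = Thu Nov 13 2008.
Thu Nov 13 2008 + 11 days = Mon Nov 24 2008.

Sun Nov 2 2008, Thu Nov 13 2008, Mon Nov 24 2008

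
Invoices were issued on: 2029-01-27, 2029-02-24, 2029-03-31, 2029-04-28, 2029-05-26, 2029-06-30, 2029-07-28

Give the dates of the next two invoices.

2029-08-25, 2029-09-29

These are Saturdays with 28, 35, 28, 28, 35, 28-day gaps.
Each is the final Saturday of its month — 2029-03-31 is past the 28th, so '4th Saturday' doesn't fit.
August 2029 ends with Saturday 2029-08-25.
September 2029 ends with Saturday 2029-09-29.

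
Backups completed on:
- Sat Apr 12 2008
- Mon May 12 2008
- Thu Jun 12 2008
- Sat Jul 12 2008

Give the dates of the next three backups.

Tue Aug 12 2008, Fri Sep 12 2008, Sun Oct 12 2008

Gaps: 30, 31, 30 days — not constant. Every event is on the 12th of the month.
Pattern: the 12th of each month.
August 2008: Tue Aug 12 2008.
Next: September 2008 → Fri Sep 12 2008.
October 2008: Sun Oct 12 2008.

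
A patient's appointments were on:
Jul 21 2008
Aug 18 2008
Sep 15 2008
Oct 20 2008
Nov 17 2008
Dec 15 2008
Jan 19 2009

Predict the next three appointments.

These are Mondays at 28- or 35-day spacing (28, 28, 35, 28, 28, 35).
The pattern: 3rd Monday of the month.
February 2009 — 3rd Monday is Feb 16 2009.
March 2009 — 3rd Monday is Mar 16 2009.
3rd Monday of April 2009: Apr 20 2009.

Feb 16 2009, Mar 16 2009, Apr 20 2009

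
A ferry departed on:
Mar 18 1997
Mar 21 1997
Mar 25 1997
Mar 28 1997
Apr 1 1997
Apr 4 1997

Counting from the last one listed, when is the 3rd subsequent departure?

Apr 15 1997

Every event lands on a Tuesday or Friday (gaps cycle 3, 4, 3, 4, 3).
So the schedule is: every Tuesday and Friday.
The following Tuesday is Apr 8 1997.
Next Friday: Apr 11 1997.
The following Tuesday is Apr 15 1997.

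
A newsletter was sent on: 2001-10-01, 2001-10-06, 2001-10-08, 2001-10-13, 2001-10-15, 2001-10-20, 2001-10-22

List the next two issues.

The gap pattern 5, 2, 5, 2, 5, 2 repeats every 2 events.
These are the Mondays and Saturdays of each week.
Next Saturday: 2001-10-27.
The following Monday is 2001-10-29.

2001-10-27, 2001-10-29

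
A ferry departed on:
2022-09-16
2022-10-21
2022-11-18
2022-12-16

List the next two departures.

These are Fridays at 28- or 35-day spacing (35, 28, 28).
The pattern: 3rd Friday of the month.
January 2023 — 3rd Friday is 2023-01-20.
February 2023 — 3rd Friday is 2023-02-17.

2023-01-20, 2023-02-17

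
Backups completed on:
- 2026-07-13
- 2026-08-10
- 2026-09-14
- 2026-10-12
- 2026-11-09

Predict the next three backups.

2026-12-14, 2027-01-11, 2027-02-08

Gaps: 28, 35, 28, 28 days — a mix of 28 and 35. Every date is a Monday.
Each is the 2nd Monday of its month.
2nd Monday of December 2026: 2026-12-14.
2nd Monday of January 2027: 2027-01-11.
February 2027 — 2nd Monday is 2027-02-08.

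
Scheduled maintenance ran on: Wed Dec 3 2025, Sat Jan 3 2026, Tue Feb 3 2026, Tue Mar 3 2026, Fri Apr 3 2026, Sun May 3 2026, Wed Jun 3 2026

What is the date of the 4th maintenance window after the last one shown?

Each date is the 3rd; the gaps (31, 31, 28, 31, 30, 31) track the month lengths.
The rule is the 3rd of each month.
Next: July 2026 → Fri Jul 3 2026.
August 2026: Mon Aug 3 2026.
Next: September 2026 → Thu Sep 3 2026.
October 2026: Sat Oct 3 2026.

Sat Oct 3 2026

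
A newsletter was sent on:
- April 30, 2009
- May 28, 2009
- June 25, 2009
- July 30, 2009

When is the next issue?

Every date is a Thursday; gaps 28, 28, 35 days.
Each is the last Thursday of its month (at least one falls on the 29th or later, ruling out '4th Thursday').
August 2009 ends with Thursday August 27, 2009.

August 27, 2009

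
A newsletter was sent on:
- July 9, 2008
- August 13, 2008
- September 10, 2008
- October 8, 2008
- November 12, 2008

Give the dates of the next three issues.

December 10, 2008; January 14, 2009; February 11, 2009

All dates are Wednesdays, 35, 28, 28, 35 days apart.
Specifically, the 2nd Wednesday of each month.
2nd Wednesday of December 2008: December 10, 2008.
2nd Wednesday of January 2009: January 14, 2009.
February 2009 — 2nd Wednesday is February 11, 2009.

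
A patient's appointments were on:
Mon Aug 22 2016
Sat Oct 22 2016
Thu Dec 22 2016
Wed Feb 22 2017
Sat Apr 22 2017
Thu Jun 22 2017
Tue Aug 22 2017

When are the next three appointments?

Sun Oct 22 2017, Fri Dec 22 2017, Thu Feb 22 2018

Gaps: 61, 61, 62, 59, 61, 61 days — not constant. Every event is on the 22nd of the month.
Pattern: the 22nd of every 2 months.
October 2017: Sun Oct 22 2017.
December 2017: Fri Dec 22 2017.
February 2018: Thu Feb 22 2018.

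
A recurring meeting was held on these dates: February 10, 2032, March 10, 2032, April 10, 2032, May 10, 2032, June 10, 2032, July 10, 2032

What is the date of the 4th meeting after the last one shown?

The day-of-month is always 10 (29, 31, 30, 31, 30 days between events).
So this recurs on the 10th of each month.
Next: August 2032 → August 10, 2032.
Next: September 2032 → September 10, 2032.
Next: October 2032 → October 10, 2032.
November 2032: November 10, 2032.

November 10, 2032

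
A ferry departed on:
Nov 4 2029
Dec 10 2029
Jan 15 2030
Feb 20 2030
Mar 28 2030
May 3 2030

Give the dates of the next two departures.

Gaps between consecutive events: 36, 36, 36, 36, 36 days — a constant 36-day interval.
May 3 2030 + 36 days = Jun 8 2030.
Jun 8 2030 + 36 days = Jul 14 2030.

Jun 8 2030, Jul 14 2030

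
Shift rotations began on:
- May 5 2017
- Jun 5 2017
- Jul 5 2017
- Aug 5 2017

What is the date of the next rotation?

Each date is the 5th; the gaps (31, 30, 31) track the month lengths.
The rule is the 5th of each month.
September 2017: Sep 5 2017.

Sep 5 2017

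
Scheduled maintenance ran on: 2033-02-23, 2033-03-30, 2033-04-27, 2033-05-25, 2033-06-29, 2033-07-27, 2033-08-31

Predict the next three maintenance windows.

These are Wednesdays with 35, 28, 28, 35, 28, 35-day gaps.
Each is the final Wednesday of its month — 2033-03-30 is past the 28th, so '4th Wednesday' doesn't fit.
Last Wednesday of September 2033: 2033-09-28.
October 2033 ends with Wednesday 2033-10-26.
Last Wednesday of November 2033: 2033-11-30.

2033-09-28, 2033-10-26, 2033-11-30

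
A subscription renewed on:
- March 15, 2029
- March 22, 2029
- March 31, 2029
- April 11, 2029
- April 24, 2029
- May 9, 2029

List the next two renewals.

May 26, 2029; June 14, 2029

Intervals are 7, 9, 11, 13, 15 days — an arithmetic progression with common difference 2.
Next gap: 17 days. May 9, 2029 + 17 days = May 26, 2029.
Next gap: 19 days. May 26, 2029 + 19 days = June 14, 2029.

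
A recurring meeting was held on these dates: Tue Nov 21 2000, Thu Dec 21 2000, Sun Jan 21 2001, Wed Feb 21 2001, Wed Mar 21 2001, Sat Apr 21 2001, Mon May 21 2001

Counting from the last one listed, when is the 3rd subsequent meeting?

Gaps: 30, 31, 31, 28, 31, 30 days — not constant. Every event is on the 21st of the month.
Pattern: the 21st of each month.
Next: June 2001 → Thu Jun 21 2001.
Next: July 2001 → Sat Jul 21 2001.
Next: August 2001 → Tue Aug 21 2001.

Tue Aug 21 2001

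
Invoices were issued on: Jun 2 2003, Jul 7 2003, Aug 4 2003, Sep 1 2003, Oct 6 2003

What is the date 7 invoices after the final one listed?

All dates are Mondays, 35, 28, 28, 35 days apart.
Specifically, the 1st Monday of each month.
November 2003 — 1st Monday is Nov 3 2003.
1st Monday of December 2003: Dec 1 2003.
1st Monday of January 2004: Jan 5 2004.
1st Monday of February 2004: Feb 2 2004.
March 2004 — 1st Monday is Mar 1 2004.
1st Monday of April 2004: Apr 5 2004.
1st Monday of May 2004: May 3 2004.

May 3 2004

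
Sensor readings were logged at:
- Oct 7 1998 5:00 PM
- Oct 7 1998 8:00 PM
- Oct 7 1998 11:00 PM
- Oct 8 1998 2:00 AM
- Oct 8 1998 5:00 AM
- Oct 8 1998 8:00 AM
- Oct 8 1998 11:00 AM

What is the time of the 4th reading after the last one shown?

Oct 8 1998 11:00 PM

The interval is a steady 3 hours (3, 3, 3, 3, 3, 3).
Oct 8 1998 11:00 AM + 3 h = Oct 8 1998 2:00 PM.
Oct 8 1998 2:00 PM + 3 h = Oct 8 1998 5:00 PM.
Oct 8 1998 5:00 PM + 3 h = Oct 8 1998 8:00 PM.
Oct 8 1998 8:00 PM + 3 h = Oct 8 1998 11:00 PM.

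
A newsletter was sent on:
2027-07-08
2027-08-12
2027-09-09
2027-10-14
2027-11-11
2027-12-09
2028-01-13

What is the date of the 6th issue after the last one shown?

Gaps: 35, 28, 35, 28, 28, 35 days — a mix of 28 and 35. Every date is a Thursday.
Each is the 2nd Thursday of its month.
February 2028 — 2nd Thursday is 2028-02-10.
March 2028 — 2nd Thursday is 2028-03-09.
April 2028 — 2nd Thursday is 2028-04-13.
2nd Thursday of May 2028: 2028-05-11.
2nd Thursday of June 2028: 2028-06-08.
July 2028 — 2nd Thursday is 2028-07-13.

2028-07-13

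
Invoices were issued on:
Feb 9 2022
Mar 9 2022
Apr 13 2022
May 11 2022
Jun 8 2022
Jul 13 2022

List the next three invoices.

Aug 10 2022, Sep 14 2022, Oct 12 2022

All dates are Wednesdays, 28, 35, 28, 28, 35 days apart.
Specifically, the 2nd Wednesday of each month.
August 2022 — 2nd Wednesday is Aug 10 2022.
September 2022 — 2nd Wednesday is Sep 14 2022.
October 2022 — 2nd Wednesday is Oct 12 2022.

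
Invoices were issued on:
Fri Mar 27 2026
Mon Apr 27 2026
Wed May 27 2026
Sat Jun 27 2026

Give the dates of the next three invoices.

Mon Jul 27 2026, Thu Aug 27 2026, Sun Sep 27 2026

Gaps: 31, 30, 31 days — not constant. Every event is on the 27th of the month.
Pattern: the 27th of each month.
July 2026: Mon Jul 27 2026.
August 2026: Thu Aug 27 2026.
September 2026: Sun Sep 27 2026.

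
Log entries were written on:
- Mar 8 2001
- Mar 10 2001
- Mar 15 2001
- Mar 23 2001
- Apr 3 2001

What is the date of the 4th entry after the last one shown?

The spacing grows by 3 each time: 2, 5, 8, 11 days.
Next gap: 14 days. Apr 3 2001 + 14 days = Apr 17 2001.
Next gap: 17 days. Apr 17 2001 + 17 days = May 4 2001.
Next gap: 20 days. May 4 2001 + 20 days = May 24 2001.
Next gap: 23 days. May 24 2001 + 23 days = Jun 16 2001.

Jun 16 2001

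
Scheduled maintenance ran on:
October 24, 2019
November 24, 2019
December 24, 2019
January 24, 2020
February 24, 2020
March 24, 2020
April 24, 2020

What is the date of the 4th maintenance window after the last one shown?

The day-of-month is always 24 (31, 30, 31, 31, 29, 31 days between events).
So this recurs on the 24th of each month.
Next: May 2020 → May 24, 2020.
June 2020: June 24, 2020.
Next: July 2020 → July 24, 2020.
August 2020: August 24, 2020.

August 24, 2020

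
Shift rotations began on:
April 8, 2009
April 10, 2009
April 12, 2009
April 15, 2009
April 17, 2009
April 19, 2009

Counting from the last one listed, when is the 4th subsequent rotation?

The gap pattern 2, 2, 3, 2, 2 repeats every 3 events.
These are the Wednesdays, Fridays and Sundays of each week.
The following Wednesday is April 22, 2009.
The following Friday is April 24, 2009.
Next Sunday: April 26, 2009.
The following Wednesday is April 29, 2009.

April 29, 2009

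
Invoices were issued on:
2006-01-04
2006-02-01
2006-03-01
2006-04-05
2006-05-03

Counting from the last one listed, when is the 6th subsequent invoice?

These are Wednesdays at 28- or 35-day spacing (28, 28, 35, 28).
The pattern: 1st Wednesday of the month.
June 2006 — 1st Wednesday is 2006-06-07.
1st Wednesday of July 2006: 2006-07-05.
August 2006 — 1st Wednesday is 2006-08-02.
1st Wednesday of September 2006: 2006-09-06.
1st Wednesday of October 2006: 2006-10-04.
November 2006 — 1st Wednesday is 2006-11-01.

2006-11-01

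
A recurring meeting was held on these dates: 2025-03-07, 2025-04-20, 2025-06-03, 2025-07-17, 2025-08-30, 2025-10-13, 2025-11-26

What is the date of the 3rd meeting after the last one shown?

Gaps between consecutive events: 44, 44, 44, 44, 44, 44 days — a constant 44-day interval.
2025-11-26 + 44 days = 2026-01-09.
2026-01-09 + 44 days = 2026-02-22.
2026-02-22 + 44 days = 2026-04-07.

2026-04-07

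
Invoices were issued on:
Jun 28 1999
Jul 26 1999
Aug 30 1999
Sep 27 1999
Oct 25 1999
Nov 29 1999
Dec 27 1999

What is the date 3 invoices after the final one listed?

All Mondays; the gaps (28, 35, 28, 28, 35, 28) vary with month length.
This is the last Monday of each month.
January 2000 ends with Monday Jan 31 2000.
Last Monday of February 2000: Feb 28 2000.
Last Monday of March 2000: Mar 27 2000.

Mar 27 2000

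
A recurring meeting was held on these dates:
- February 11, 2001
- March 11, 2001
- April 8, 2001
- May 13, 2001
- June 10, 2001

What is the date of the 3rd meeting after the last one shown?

September 9, 2001

Gaps: 28, 28, 35, 28 days — a mix of 28 and 35. Every date is a Sunday.
Each is the 2nd Sunday of its month.
2nd Sunday of July 2001: July 8, 2001.
2nd Sunday of August 2001: August 12, 2001.
2nd Sunday of September 2001: September 9, 2001.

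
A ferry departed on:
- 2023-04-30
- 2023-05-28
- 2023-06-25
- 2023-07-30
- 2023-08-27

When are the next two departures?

These are Sundays with 28, 28, 35, 28-day gaps.
Each is the final Sunday of its month — 2023-04-30 is past the 28th, so '4th Sunday' doesn't fit.
September 2023 ends with Sunday 2023-09-24.
Last Sunday of October 2023: 2023-10-29.

2023-09-24, 2023-10-29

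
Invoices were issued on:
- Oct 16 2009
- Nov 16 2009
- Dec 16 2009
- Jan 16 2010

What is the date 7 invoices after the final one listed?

Gaps: 31, 30, 31 days — not constant. Every event is on the 16th of the month.
Pattern: the 16th of each month.
February 2010: Feb 16 2010.
March 2010: Mar 16 2010.
Next: April 2010 → Apr 16 2010.
Next: May 2010 → May 16 2010.
June 2010: Jun 16 2010.
Next: July 2010 → Jul 16 2010.
August 2010: Aug 16 2010.

Aug 16 2010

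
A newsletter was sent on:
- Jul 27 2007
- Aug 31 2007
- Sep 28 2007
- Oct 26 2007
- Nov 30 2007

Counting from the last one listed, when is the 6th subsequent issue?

May 30 2008

All Fridays; the gaps (35, 28, 28, 35) vary with month length.
This is the last Friday of each month.
December 2007 ends with Friday Dec 28 2007.
Last Friday of January 2008: Jan 25 2008.
Last Friday of February 2008: Feb 29 2008.
Last Friday of March 2008: Mar 28 2008.
April 2008 ends with Friday Apr 25 2008.
May 2008 ends with Friday May 30 2008.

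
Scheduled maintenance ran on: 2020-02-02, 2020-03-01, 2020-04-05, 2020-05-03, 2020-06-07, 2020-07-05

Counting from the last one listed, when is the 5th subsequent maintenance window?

Gaps: 28, 35, 28, 35, 28 days — a mix of 28 and 35. Every date is a Sunday.
Each is the 1st Sunday of its month.
August 2020 — 1st Sunday is 2020-08-02.
1st Sunday of September 2020: 2020-09-06.
October 2020 — 1st Sunday is 2020-10-04.
1st Sunday of November 2020: 2020-11-01.
1st Sunday of December 2020: 2020-12-06.

2020-12-06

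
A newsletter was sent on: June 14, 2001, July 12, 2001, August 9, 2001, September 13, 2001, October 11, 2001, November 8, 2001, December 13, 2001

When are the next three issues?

January 10, 2002; February 14, 2002; March 14, 2002

Gaps: 28, 28, 35, 28, 28, 35 days — a mix of 28 and 35. Every date is a Thursday.
Each is the 2nd Thursday of its month.
January 2002 — 2nd Thursday is January 10, 2002.
February 2002 — 2nd Thursday is February 14, 2002.
2nd Thursday of March 2002: March 14, 2002.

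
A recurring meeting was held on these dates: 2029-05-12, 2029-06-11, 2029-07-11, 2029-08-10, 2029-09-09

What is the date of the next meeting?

The spacing is 30, 30, 30, 30 days — always 30 days.
2029-09-09 + 30 days = 2029-10-09.

2029-10-09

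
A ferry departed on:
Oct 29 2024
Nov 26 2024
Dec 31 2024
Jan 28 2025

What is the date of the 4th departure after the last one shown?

May 27 2025

These are Tuesdays with 28, 35, 28-day gaps.
Each is the final Tuesday of its month — Oct 29 2024 is past the 28th, so '4th Tuesday' doesn't fit.
Last Tuesday of February 2025: Feb 25 2025.
Last Tuesday of March 2025: Mar 25 2025.
April 2025 ends with Tuesday Apr 29 2025.
Last Tuesday of May 2025: May 27 2025.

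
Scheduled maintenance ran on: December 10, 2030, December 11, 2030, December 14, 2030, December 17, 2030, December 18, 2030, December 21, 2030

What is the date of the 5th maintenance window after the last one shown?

Gaps: 1, 3, 3, 1, 3 days — not constant, but cyclic with period 3.
The events fall on every Tuesday, Wednesday and Saturday.
The following Tuesday is December 24, 2030.
The following Wednesday is December 25, 2030.
The following Saturday is December 28, 2030.
Next Tuesday: December 31, 2030.
The following Wednesday is January 1, 2031.

January 1, 2031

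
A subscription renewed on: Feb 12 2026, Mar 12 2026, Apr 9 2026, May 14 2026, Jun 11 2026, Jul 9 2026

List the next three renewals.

Aug 13 2026, Sep 10 2026, Oct 8 2026

All dates are Thursdays, 28, 28, 35, 28, 28 days apart.
Specifically, the 2nd Thursday of each month.
2nd Thursday of August 2026: Aug 13 2026.
2nd Thursday of September 2026: Sep 10 2026.
October 2026 — 2nd Thursday is Oct 8 2026.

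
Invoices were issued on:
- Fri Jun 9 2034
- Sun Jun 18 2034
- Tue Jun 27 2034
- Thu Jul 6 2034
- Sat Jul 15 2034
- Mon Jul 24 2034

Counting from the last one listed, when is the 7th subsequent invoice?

Mon Sep 25 2034

Every event comes 9 days after the last (9, 9, 9, 9, 9).
Mon Jul 24 2034 + 9 days = Wed Aug 2 2034.
Wed Aug 2 2034 + 9 days = Fri Aug 11 2034.
Fri Aug 11 2034 + 9 days = Sun Aug 20 2034.
Sun Aug 20 2034 + 9 days = Tue Aug 29 2034.
Tue Aug 29 2034 + 9 days = Thu Sep 7 2034.
Thu Sep 7 2034 + 9 days = Sat Sep 16 2034.
Sat Sep 16 2034 + 9 days = Mon Sep 25 2034.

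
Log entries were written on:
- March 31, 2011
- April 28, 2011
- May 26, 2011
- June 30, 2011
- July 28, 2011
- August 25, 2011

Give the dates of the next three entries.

These are Thursdays with 28, 28, 35, 28, 28-day gaps.
Each is the final Thursday of its month — March 31, 2011 is past the 28th, so '4th Thursday' doesn't fit.
September 2011 ends with Thursday September 29, 2011.
Last Thursday of October 2011: October 27, 2011.
Last Thursday of November 2011: November 24, 2011.

September 29, 2011; October 27, 2011; November 24, 2011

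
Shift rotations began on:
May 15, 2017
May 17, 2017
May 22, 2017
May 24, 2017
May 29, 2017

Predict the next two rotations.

May 31, 2017; June 5, 2017

The gap pattern 2, 5, 2, 5 repeats every 2 events.
These are the Mondays and Wednesdays of each week.
The following Wednesday is May 31, 2017.
The following Monday is June 5, 2017.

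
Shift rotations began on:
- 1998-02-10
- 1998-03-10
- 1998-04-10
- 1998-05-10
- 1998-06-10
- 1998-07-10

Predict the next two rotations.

1998-08-10, 1998-09-10

The day-of-month is always 10 (28, 31, 30, 31, 30 days between events).
So this recurs on the 10th of each month.
Next: August 1998 → 1998-08-10.
Next: September 1998 → 1998-09-10.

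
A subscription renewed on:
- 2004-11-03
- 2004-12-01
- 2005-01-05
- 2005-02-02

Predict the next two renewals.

2005-03-02, 2005-04-06

These are Wednesdays at 28- or 35-day spacing (28, 35, 28).
The pattern: 1st Wednesday of the month.
March 2005 — 1st Wednesday is 2005-03-02.
April 2005 — 1st Wednesday is 2005-04-06.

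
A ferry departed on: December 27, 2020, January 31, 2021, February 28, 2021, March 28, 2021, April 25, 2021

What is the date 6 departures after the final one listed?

October 31, 2021

These are Sundays with 35, 28, 28, 28-day gaps.
Each is the final Sunday of its month — January 31, 2021 is past the 28th, so '4th Sunday' doesn't fit.
Last Sunday of May 2021: May 30, 2021.
Last Sunday of June 2021: June 27, 2021.
July 2021 ends with Sunday July 25, 2021.
August 2021 ends with Sunday August 29, 2021.
Last Sunday of September 2021: September 26, 2021.
October 2021 ends with Sunday October 31, 2021.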